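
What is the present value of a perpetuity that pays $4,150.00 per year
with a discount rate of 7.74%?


Formula: PV = C / r
Substituting: PV = $4,150.00 / 0.0774
PV = $53,617.57

$53,617.57


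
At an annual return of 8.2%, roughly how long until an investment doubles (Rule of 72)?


Formula: Years ≈ 72 / r
Substituting: Years ≈ 72 / 8.2
Years ≈ 8.8

8.8 years


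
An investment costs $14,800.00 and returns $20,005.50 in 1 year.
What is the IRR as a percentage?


Formula: IRR = C1/C0 - 1
Substituting: IRR = $20,005.50 / $14,800.00 - 1
Ratio: 1.351723 - 1 = 0.351723
IRR = 35.1723%

35.1723%


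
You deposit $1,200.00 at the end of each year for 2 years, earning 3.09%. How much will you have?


Formula: FV = PMT * ((1+r)^n - 1) / r
Growth factor: (1 + 0.0309)^2 = 1.062755
Numerator: 1.062755 - 1 = 0.062755
FV = $1,200.00 * 0.062755 / 0.0309 = $2,437.08

$2,437.08


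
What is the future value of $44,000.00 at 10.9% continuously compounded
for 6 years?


Formula: FV = P * e^(r*t)
Exponent: r*t = 0.109 * 6 = 0.654
e^(0.654) = 1.923218
FV = $44,000.00 * 1.923218 = $84,621.61

$84,621.61


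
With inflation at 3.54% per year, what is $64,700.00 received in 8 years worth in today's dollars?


Formula: Real value = nominal / (1 + inflation)^years
Price level: (1 + 0.0354)^8 = 1.320886
Real value = $64,700.00 / 1.320886 = $48,982.28

$48,982.28


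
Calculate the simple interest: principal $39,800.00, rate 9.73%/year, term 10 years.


Formula: I = P * r * t
Substituting: I = $39,800.00 * 0.0973 * 10
Step: I = $39,800.00 * 0.973
I = $38,725.40

$38,725.40


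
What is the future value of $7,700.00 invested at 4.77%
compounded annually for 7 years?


Formula: FV = P * (1 + r)^n
Substituting: FV = $7,700.00 * (1 + 0.0477)^7
Growth factor: (1.0477)^7 = 1.385666
FV = $7,700.00 * 1.385666 = $10,669.63

$10,669.63


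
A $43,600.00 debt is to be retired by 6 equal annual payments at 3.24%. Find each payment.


Formula: PMT = PV * r / (1 - (1+r)^(-n))
Denominator: 1 - (1 + 0.0324)^(-6) = 0.174129
Numerator: $43,600.00 * 0.0324 = 1412.64
PMT = 1412.64 / 0.174129 = $8,112.59

$8,112.59


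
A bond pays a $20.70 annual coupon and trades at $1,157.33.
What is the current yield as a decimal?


Formula: Current yield = annual coupon / price
Substituting: CY = $20.70 / $1,157.33
CY = 0.017886

0.017886


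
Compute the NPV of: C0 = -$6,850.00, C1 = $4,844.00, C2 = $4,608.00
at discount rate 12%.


Formula: NPV = C0 + C1/(1+r) + C2/(1+r)^2
Discount C1: $4,844.00 / (1 + 0.12) = $4,325.00
Discount C2: $4,608.00 / (1 + 0.12)^2 = $3,673.47
NPV = -$6,850.00 + $4,325.00 + $3,673.47 = $1,148.47

$1,148.47


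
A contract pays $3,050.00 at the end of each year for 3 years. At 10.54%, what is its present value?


Formula: PV = PMT * (1 - (1+r)^(-n)) / r
Discount factor: (1 + 0.1054)^(-3) = 0.740358
Bracket: 1 - 0.740358 = 0.259642
PV = $3,050.00 * 0.259642 / 0.1054 = $7,513.37

$7,513.37


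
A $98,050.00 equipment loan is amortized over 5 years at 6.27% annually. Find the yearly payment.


Formula: PMT = PV * r / (1 - (1+r)^(-n))
Denominator: 1 - (1 + 0.0627)^(-5) = 0.262187
Numerator: $98,050.00 * 0.0627 = 6147.735
PMT = 6147.735 / 0.262187 = $23,447.95

$23,447.95


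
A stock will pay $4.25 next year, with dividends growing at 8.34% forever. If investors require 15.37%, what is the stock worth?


Formula: P = D1 / (r - g)
Spread: r - g = 0.1537 - 0.0834 = 0.0703
Substituting: P = $4.25 / 0.0703
P = $60.46

$60.46


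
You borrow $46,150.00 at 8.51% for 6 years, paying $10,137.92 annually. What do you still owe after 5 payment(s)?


Formula: Balance = PV*(1+r)^k - PMT*((1+r)^k - 1)/r
Growth: (1 + 0.0851)^5 = 1.50435
Accumulated factor: ((1+r)^k - 1)/r = 5.926554
Balance = $46,150.00 * 1.50435 - $10,137.92 * 5.926554
Balance = $9,342.81

$9,342.81


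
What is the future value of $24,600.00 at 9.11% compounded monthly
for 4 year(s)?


Formula: FV = P * (1 + r/m)^(m*t)
Period rate: r/m = 0.0911 / 12 = 0.007592
Total periods: m*t = 12 * 4 = 48
Growth factor: (1 + 0.007592)^48 = 1.43767
FV = $24,600.00 * 1.43767 = $35,366.68

$35,366.68


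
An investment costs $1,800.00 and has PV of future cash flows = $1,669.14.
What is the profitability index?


Formula: PI = PV(cash flows) / initial investment
Substituting: PI = $1,669.14 / $1,800.00
PI = 0.9273

0.9273


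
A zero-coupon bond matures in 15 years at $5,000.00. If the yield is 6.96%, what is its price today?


Formula: Price = FV / (1 + r)^n
Substituting: Price = $5,000.00 / (1 + 0.0696)^15
Discount factor: (1.0696)^15 = 2.743601
Price = $5,000.00 / 2.743601 = $1,822.42

$1,822.42


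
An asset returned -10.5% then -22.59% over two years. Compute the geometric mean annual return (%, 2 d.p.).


Formula: Geometric mean = ((1+r1)*(1+r2))^(1/2) - 1
Product: (1 + -0.105) * (1 + -0.2259) = 0.895 * 0.7741 = 0.69282
Square root: 0.69282^0.5 = 0.832358
Geometric mean = 0.832358 - 1 = -0.167642
As percentage: -16.76%

-16.76%


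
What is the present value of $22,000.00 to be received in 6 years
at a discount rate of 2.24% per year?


Formula: PV = FV / (1 + r)^n
Substituting: PV = $22,000.00 / (1 + 0.0224)^6
Discount factor: (1.0224)^6 = 1.142155
PV = $22,000.00 / 1.142155 = $19,261.83

$19,261.83


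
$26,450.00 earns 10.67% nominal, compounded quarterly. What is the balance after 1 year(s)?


Formula: FV = P * (1 + r/m)^(m*t)
Period rate: r/m = 0.1067 / 4 = 0.026675
Total periods: m*t = 4 * 1 = 4
Growth factor: (1 + 0.026675)^4 = 1.111046
FV = $26,450.00 * 1.111046 = $29,387.16

$29,387.16


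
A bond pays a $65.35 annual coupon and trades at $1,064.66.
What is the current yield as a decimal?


Formula: Current yield = annual coupon / price
Substituting: CY = $65.35 / $1,064.66
CY = 0.061381

0.061381


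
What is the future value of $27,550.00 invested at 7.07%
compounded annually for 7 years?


Formula: FV = P * (1 + r)^n
Substituting: FV = $27,550.00 * (1 + 0.0707)^7
Growth factor: (1.0707)^7 = 1.61315
FV = $27,550.00 * 1.61315 = $44,442.27

$44,442.27


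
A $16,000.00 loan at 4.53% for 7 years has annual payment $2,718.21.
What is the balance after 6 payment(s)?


Formula: Balance = PV*(1+r)^k - PMT*((1+r)^k - 1)/r
Growth: (1 + 0.0453)^6 = 1.304505
Accumulated factor: ((1+r)^k - 1)/r = 6.721962
Balance = $16,000.00 * 1.304505 - $2,718.21 * 6.721962
Balance = $2,600.37

$2,600.37


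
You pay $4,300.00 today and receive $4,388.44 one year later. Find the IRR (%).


Formula: IRR = C1/C0 - 1
Substituting: IRR = $4,388.44 / $4,300.00 - 1
Ratio: 1.020567 - 1 = 0.020567
IRR = 2.0567%

2.0567%


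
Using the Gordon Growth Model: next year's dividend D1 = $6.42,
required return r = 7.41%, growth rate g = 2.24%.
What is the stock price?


Formula: P = D1 / (r - g)
Spread: r - g = 0.0741 - 0.0224 = 0.0517
Substituting: P = $6.42 / 0.0517
P = $124.18

$124.18


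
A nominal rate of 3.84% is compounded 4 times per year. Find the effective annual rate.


Formula: EAR = (1 + r/m)^m - 1
Period rate: r/m = 0.0384 / 4 = 0.0096
Compounding: (1 + 0.0096)^4 = 1.038957
EAR = 1.038957 - 1 = 0.038957

0.038957


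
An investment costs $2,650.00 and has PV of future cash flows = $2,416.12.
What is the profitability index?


Formula: PI = PV(cash flows) / initial investment
Substituting: PI = $2,416.12 / $2,650.00
PI = 0.9117

0.9117


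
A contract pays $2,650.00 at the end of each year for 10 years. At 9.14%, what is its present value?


Formula: PV = PMT * (1 - (1+r)^(-n)) / r
Discount factor: (1 + 0.0914)^(-10) = 0.417023
Bracket: 1 - 0.417023 = 0.582977
PV = $2,650.00 * 0.582977 / 0.0914 = $16,902.49

$16,902.49


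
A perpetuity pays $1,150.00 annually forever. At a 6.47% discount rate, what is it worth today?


Formula: PV = C / r
Substituting: PV = $1,150.00 / 0.0647
PV = $17,774.34

$17,774.34


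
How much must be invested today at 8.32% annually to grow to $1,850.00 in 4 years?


Formula: PV = FV / (1 + r)^n
Substituting: PV = $1,850.00 / (1 + 0.0832)^4
Discount factor: (1.0832)^4 = 1.376685
PV = $1,850.00 / 1.376685 = $1,343.81

$1,343.81


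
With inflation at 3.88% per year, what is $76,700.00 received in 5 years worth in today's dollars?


Formula: Real value = nominal / (1 + inflation)^years
Price level: (1 + 0.0388)^5 = 1.20965
Real value = $76,700.00 / 1.20965 = $63,406.77

$63,406.77


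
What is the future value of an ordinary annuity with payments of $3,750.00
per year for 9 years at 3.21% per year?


Formula: FV = PMT * ((1+r)^n - 1) / r
Growth factor: (1 + 0.0321)^9 = 1.328911
Numerator: 1.328911 - 1 = 0.328911
FV = $3,750.00 * 0.328911 / 0.0321 = $38,424.22

$38,424.22


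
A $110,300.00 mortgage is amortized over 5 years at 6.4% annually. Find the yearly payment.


Formula: PMT = PV * r / (1 - (1+r)^(-n))
Denominator: 1 - (1 + 0.064)^(-5) = 0.266683
Numerator: $110,300.00 * 0.064 = 7059.2
PMT = 7059.2 / 0.266683 = $26,470.40

$26,470.40


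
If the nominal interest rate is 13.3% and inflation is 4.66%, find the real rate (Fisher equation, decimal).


Formula: (1 + r_real) = (1 + r_nom) / (1 + inflation)
Substituting: (1 + r_real) = 1.133 / 1.0466
(1 + r_real) = 1.082553
r_real = 1.082553 - 1 = 0.082553

0.082553


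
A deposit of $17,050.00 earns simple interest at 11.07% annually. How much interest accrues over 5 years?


Formula: I = P * r * t
Substituting: I = $17,050.00 * 0.1107 * 5
Step: I = $17,050.00 * 0.5535
I = $9,437.18

$9,437.18


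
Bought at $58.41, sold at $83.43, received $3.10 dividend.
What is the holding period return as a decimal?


Formula: HPR = (P1 - P0 + D) / P0
Gain: $83.43 - $58.41 + $3.10 = $28.12
HPR = $28.12 / $58.41 = 0.4814

0.4814


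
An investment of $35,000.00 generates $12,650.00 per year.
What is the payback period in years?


Formula: Payback = investment / annual cash flow
Substituting: Payback = $35,000.00 / $12,650.00
Payback = 2.7668 years

2.7668 years


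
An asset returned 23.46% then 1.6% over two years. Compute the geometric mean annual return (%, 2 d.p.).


Formula: Geometric mean = ((1+r1)*(1+r2))^(1/2) - 1
Product: (1 + 0.2346) * (1 + 0.016) = 1.2346 * 1.016 = 1.254354
Square root: 1.254354^0.5 = 1.119979
Geometric mean = 1.119979 - 1 = 0.119979
As percentage: 12.00%

12.00%


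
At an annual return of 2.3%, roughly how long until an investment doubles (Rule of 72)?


Formula: Years ≈ 72 / r
Substituting: Years ≈ 72 / 2.3
Years ≈ 31.3

31.3 years


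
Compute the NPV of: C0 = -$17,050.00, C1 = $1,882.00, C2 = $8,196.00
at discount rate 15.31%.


Formula: NPV = C0 + C1/(1+r) + C2/(1+r)^2
Discount C1: $1,882.00 / (1 + 0.1531) = $1,632.12
Discount C2: $8,196.00 / (1 + 0.1531)^2 = $6,164.08
NPV = -$17,050.00 + $1,632.12 + $6,164.08 = -$9,253.80

-$9,253.80


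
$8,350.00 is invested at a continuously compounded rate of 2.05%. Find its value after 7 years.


Formula: FV = P * e^(r*t)
Exponent: r*t = 0.0205 * 7 = 0.1435
e^(0.1435) = 1.154307
FV = $8,350.00 * 1.154307 = $9,638.46

$9,638.46


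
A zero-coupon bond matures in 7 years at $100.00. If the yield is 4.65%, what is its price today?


Formula: Price = FV / (1 + r)^n
Substituting: Price = $100.00 / (1 + 0.0465)^7
Discount factor: (1.0465)^7 = 1.374595
Price = $100.00 / 1.374595 = $72.75

$72.75


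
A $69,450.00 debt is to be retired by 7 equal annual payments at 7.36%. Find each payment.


Formula: PMT = PV * r / (1 - (1+r)^(-n))
Denominator: 1 - (1 + 0.0736)^(-7) = 0.391721
Numerator: $69,450.00 * 0.0736 = 5111.52
PMT = 5111.52 / 0.391721 = $13,048.86

$13,048.86


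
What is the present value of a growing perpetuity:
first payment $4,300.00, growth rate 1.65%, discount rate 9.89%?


Formula: PV = C / (r - g)
Spread: r - g = 0.0989 - 0.0165 = 0.0824
Substituting: PV = $4,300.00 / 0.0824
PV = $52,184.47

$52,184.47


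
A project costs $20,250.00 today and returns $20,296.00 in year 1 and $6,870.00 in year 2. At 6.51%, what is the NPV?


Formula: NPV = C0 + C1/(1+r) + C2/(1+r)^2
Discount C1: $20,296.00 / (1 + 0.0651) = $19,055.49
Discount C2: $6,870.00 / (1 + 0.0651)^2 = $6,055.86
NPV = -$20,250.00 + $19,055.49 + $6,055.86 = $4,861.35

$4,861.35


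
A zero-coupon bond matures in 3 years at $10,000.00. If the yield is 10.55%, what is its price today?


Formula: Price = FV / (1 + r)^n
Substituting: Price = $10,000.00 / (1 + 0.1055)^3
Discount factor: (1.1055)^3 = 1.351065
Price = $10,000.00 / 1.351065 = $7,401.57

$7,401.57


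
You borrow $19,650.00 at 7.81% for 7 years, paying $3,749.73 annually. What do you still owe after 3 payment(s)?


Formula: Balance = PV*(1+r)^k - PMT*((1+r)^k - 1)/r
Growth: (1 + 0.0781)^3 = 1.253075
Accumulated factor: ((1+r)^k - 1)/r = 3.2404
Balance = $19,650.00 * 1.253075 - $3,749.73 * 3.2404
Balance = $12,472.30

$12,472.30


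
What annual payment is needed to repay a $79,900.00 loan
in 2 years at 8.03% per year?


Formula: PMT = PV * r / (1 - (1+r)^(-n))
Denominator: 1 - (1 + 0.0803)^(-2) = 0.143137
Numerator: $79,900.00 * 0.0803 = 6415.97
PMT = 6415.97 / 0.143137 = $44,823.89

$44,823.89


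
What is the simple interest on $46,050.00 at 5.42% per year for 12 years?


Formula: I = P * r * t
Substituting: I = $46,050.00 * 0.0542 * 12
Step: I = $46,050.00 * 0.6504
I = $29,950.92

$29,950.92


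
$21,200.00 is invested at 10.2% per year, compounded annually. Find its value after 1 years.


Formula: FV = P * (1 + r)^n
Substituting: FV = $21,200.00 * (1 + 0.102)^1
Growth factor: (1.102)^1 = 1.102
FV = $21,200.00 * 1.102 = $23,362.40

$23,362.40


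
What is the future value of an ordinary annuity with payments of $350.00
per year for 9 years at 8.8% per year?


Formula: FV = PMT * ((1+r)^n - 1) / r
Growth factor: (1 + 0.088)^9 = 2.136289
Numerator: 2.136289 - 1 = 1.136289
FV = $350.00 * 1.136289 / 0.088 = $4,519.33

$4,519.33


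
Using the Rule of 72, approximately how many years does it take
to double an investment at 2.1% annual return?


Formula: Years ≈ 72 / r
Substituting: Years ≈ 72 / 2.1
Years ≈ 34.3

34.3 years


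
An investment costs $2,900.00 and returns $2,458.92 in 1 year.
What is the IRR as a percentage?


Formula: IRR = C1/C0 - 1
Substituting: IRR = $2,458.92 / $2,900.00 - 1
Ratio: 0.847903 - 1 = -0.152097
IRR = -15.2097%

-15.2097%


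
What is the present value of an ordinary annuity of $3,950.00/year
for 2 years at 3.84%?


Formula: PV = PMT * (1 - (1+r)^(-n)) / r
Discount factor: (1 + 0.0384)^(-2) = 0.927408
Bracket: 1 - 0.927408 = 0.072592
PV = $3,950.00 * 0.072592 / 0.0384 = $7,467.19

$7,467.19


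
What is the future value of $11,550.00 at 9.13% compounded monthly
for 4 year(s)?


Formula: FV = P * (1 + r/m)^(m*t)
Period rate: r/m = 0.0913 / 12 = 0.007608
Total periods: m*t = 12 * 4 = 48
Growth factor: (1 + 0.007608)^48 = 1.438812
FV = $11,550.00 * 1.438812 = $16,618.28

$16,618.28


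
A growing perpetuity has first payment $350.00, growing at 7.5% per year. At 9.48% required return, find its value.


Formula: PV = C / (r - g)
Spread: r - g = 0.0948 - 0.075 = 0.0198
Substituting: PV = $350.00 / 0.0198
PV = $17,676.77

$17,676.77


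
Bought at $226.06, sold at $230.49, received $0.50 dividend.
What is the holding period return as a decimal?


Formula: HPR = (P1 - P0 + D) / P0
Gain: $230.49 - $226.06 + $0.50 = $4.93
HPR = $4.93 / $226.06 = 0.0218

0.0218


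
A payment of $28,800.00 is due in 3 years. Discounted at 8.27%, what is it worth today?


Formula: PV = FV / (1 + r)^n
Substituting: PV = $28,800.00 / (1 + 0.0827)^3
Discount factor: (1.0827)^3 = 1.269183
PV = $28,800.00 / 1.269183 = $22,691.75

$22,691.75


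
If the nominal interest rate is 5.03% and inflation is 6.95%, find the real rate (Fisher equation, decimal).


Formula: (1 + r_real) = (1 + r_nom) / (1 + inflation)
Substituting: (1 + r_real) = 1.0503 / 1.0695
(1 + r_real) = 0.982048
r_real = 0.982048 - 1 = -0.017952

-0.017952


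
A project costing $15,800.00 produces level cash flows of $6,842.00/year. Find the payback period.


Formula: Payback = investment / annual cash flow
Substituting: Payback = $15,800.00 / $6,842.00
Payback = 2.3093 years

2.3093 years


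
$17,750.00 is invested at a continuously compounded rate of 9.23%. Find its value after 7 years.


Formula: FV = P * e^(r*t)
Exponent: r*t = 0.0923 * 7 = 0.6461
e^(0.6461) = 1.908085
FV = $17,750.00 * 1.908085 = $33,868.50

$33,868.50


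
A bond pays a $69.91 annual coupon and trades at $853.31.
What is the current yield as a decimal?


Formula: Current yield = annual coupon / price
Substituting: CY = $69.91 / $853.31
CY = 0.081928

0.081928


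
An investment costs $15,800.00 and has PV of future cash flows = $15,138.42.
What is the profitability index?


Formula: PI = PV(cash flows) / initial investment
Substituting: PI = $15,138.42 / $15,800.00
PI = 0.9581

0.9581


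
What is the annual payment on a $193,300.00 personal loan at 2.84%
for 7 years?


Formula: PMT = PV * r / (1 - (1+r)^(-n))
Denominator: 1 - (1 + 0.0284)^(-7) = 0.178012
Numerator: $193,300.00 * 0.0284 = 5489.72
PMT = 5489.72 / 0.178012 = $30,839.06

$30,839.06


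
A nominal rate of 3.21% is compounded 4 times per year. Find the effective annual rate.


Formula: EAR = (1 + r/m)^m - 1
Period rate: r/m = 0.0321 / 4 = 0.008025
Compounding: (1 + 0.008025)^4 = 1.032488
EAR = 1.032488 - 1 = 0.032488

0.032488


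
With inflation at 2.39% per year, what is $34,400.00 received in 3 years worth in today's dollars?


Formula: Real value = nominal / (1 + inflation)^years
Price level: (1 + 0.0239)^3 = 1.073427
Real value = $34,400.00 / 1.073427 = $32,046.88

$32,046.88


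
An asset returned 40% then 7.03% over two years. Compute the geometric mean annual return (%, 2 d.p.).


Formula: Geometric mean = ((1+r1)*(1+r2))^(1/2) - 1
Product: (1 + 0.4) * (1 + 0.0703) = 1.4 * 1.0703 = 1.49842
Square root: 1.49842^0.5 = 1.2241
Geometric mean = 1.2241 - 1 = 0.2241
As percentage: 22.41%

22.41%


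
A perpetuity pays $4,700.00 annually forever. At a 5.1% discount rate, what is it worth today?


Formula: PV = C / r
Substituting: PV = $4,700.00 / 0.051
PV = $92,156.86

$92,156.86


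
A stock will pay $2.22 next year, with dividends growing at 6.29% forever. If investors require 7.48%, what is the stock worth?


Formula: P = D1 / (r - g)
Spread: r - g = 0.0748 - 0.0629 = 0.0119
Substituting: P = $2.22 / 0.0119
P = $186.55

$186.55


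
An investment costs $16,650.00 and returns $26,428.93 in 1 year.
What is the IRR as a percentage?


Formula: IRR = C1/C0 - 1
Substituting: IRR = $26,428.93 / $16,650.00 - 1
Ratio: 1.587323 - 1 = 0.587323
IRR = 58.7323%

58.7323%


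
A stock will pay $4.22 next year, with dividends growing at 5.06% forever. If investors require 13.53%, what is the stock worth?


Formula: P = D1 / (r - g)
Spread: r - g = 0.1353 - 0.0506 = 0.0847
Substituting: P = $4.22 / 0.0847
P = $49.82

$49.82


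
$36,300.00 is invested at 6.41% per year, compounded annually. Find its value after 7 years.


Formula: FV = P * (1 + r)^n
Substituting: FV = $36,300.00 * (1 + 0.0641)^7
Growth factor: (1.0641)^7 = 1.544817
FV = $36,300.00 * 1.544817 = $56,076.87

$56,076.87


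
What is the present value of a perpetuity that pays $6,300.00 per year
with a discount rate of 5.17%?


Formula: PV = C / r
Substituting: PV = $6,300.00 / 0.0517
PV = $121,856.87

$121,856.87


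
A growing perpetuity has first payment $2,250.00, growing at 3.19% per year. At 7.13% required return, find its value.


Formula: PV = C / (r - g)
Spread: r - g = 0.0713 - 0.0319 = 0.0394
Substituting: PV = $2,250.00 / 0.0394
PV = $57,106.60

$57,106.60


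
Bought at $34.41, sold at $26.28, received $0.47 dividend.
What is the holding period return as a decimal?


Formula: HPR = (P1 - P0 + D) / P0
Gain: $26.28 - $34.41 + $0.47 = -$7.66
HPR = -$7.66 / $34.41 = -0.2226

-0.2226


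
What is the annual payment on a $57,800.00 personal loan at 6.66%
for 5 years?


Formula: PMT = PV * r / (1 - (1+r)^(-n))
Denominator: 1 - (1 + 0.0666)^(-5) = 0.275577
Numerator: $57,800.00 * 0.0666 = 3849.48
PMT = 3849.48 / 0.275577 = $13,968.79

$13,968.79


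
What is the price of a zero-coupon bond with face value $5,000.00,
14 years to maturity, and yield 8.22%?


Formula: Price = FV / (1 + r)^n
Substituting: Price = $5,000.00 / (1 + 0.0822)^14
Discount factor: (1.0822)^14 = 3.022076
Price = $5,000.00 / 3.022076 = $1,654.49

$1,654.49


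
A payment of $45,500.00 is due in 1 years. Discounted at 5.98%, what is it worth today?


Formula: PV = FV / (1 + r)^n
Substituting: PV = $45,500.00 / (1 + 0.0598)^1
Discount factor: (1.0598)^1 = 1.0598
PV = $45,500.00 / 1.0598 = $42,932.63

$42,932.63


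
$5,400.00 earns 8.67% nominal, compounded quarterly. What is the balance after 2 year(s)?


Formula: FV = P * (1 + r/m)^(m*t)
Period rate: r/m = 0.0867 / 4 = 0.021675
Total periods: m*t = 4 * 2 = 8
Growth factor: (1 + 0.021675)^8 = 1.187141
FV = $5,400.00 * 1.187141 = $6,410.56

$6,410.56


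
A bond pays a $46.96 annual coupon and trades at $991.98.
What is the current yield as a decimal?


Formula: Current yield = annual coupon / price
Substituting: CY = $46.96 / $991.98
CY = 0.04734

0.04734


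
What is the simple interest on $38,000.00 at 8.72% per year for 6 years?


Formula: I = P * r * t
Substituting: I = $38,000.00 * 0.0872 * 6
Step: I = $38,000.00 * 0.5232
I = $19,881.60

$19,881.60


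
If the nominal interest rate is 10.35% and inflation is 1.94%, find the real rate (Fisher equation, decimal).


Formula: (1 + r_real) = (1 + r_nom) / (1 + inflation)
Substituting: (1 + r_real) = 1.1035 / 1.0194
(1 + r_real) = 1.0825
r_real = 1.0825 - 1 = 0.0825

0.0825


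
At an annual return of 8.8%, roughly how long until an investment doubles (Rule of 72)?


Formula: Years ≈ 72 / r
Substituting: Years ≈ 72 / 8.8
Years ≈ 8.2

8.2 years


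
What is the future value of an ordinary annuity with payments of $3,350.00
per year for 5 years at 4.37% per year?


Formula: FV = PMT * ((1+r)^n - 1) / r
Growth factor: (1 + 0.0437)^5 = 1.23845
Numerator: 1.23845 - 1 = 0.23845
FV = $3,350.00 * 0.23845 / 0.0437 = $18,279.33

$18,279.33


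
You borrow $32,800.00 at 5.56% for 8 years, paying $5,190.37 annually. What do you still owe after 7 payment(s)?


Formula: Balance = PV*(1+r)^k - PMT*((1+r)^k - 1)/r
Growth: (1 + 0.0556)^7 = 1.46048
Accumulated factor: ((1+r)^k - 1)/r = 8.282018
Balance = $32,800.00 * 1.46048 - $5,190.37 * 8.282018
Balance = $4,917.01

$4,917.01


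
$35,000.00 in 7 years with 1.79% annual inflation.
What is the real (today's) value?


Formula: Real value = nominal / (1 + inflation)^years
Price level: (1 + 0.0179)^7 = 1.132233
Real value = $35,000.00 / 1.132233 = $30,912.37

$30,912.37


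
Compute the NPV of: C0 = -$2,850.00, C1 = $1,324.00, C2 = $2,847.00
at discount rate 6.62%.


Formula: NPV = C0 + C1/(1+r) + C2/(1+r)^2
Discount C1: $1,324.00 / (1 + 0.0662) = $1,241.79
Discount C2: $2,847.00 / (1 + 0.0662)^2 = $2,504.44
NPV = -$2,850.00 + $1,241.79 + $2,504.44 = $896.23

$896.23


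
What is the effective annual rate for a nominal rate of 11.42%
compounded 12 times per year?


Formula: EAR = (1 + r/m)^m - 1
Period rate: r/m = 0.1142 / 12 = 0.009517
Compounding: (1 + 0.009517)^12 = 1.120371
EAR = 1.120371 - 1 = 0.120371

0.120371


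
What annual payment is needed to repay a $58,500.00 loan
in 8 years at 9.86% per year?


Formula: PMT = PV * r / (1 - (1+r)^(-n))
Denominator: 1 - (1 + 0.0986)^(-8) = 0.528715
Numerator: $58,500.00 * 0.0986 = 5768.1
PMT = 5768.1 / 0.528715 = $10,909.65

$10,909.65


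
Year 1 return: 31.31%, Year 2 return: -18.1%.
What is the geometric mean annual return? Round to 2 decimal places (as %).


Formula: Geometric mean = ((1+r1)*(1+r2))^(1/2) - 1
Product: (1 + 0.3131) * (1 + -0.181) = 1.3131 * 0.819 = 1.075429
Square root: 1.075429^0.5 = 1.037029
Geometric mean = 1.037029 - 1 = 0.037029
As percentage: 3.70%

3.70%


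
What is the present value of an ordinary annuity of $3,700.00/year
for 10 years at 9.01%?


Formula: PV = PMT * (1 - (1+r)^(-n)) / r
Discount factor: (1 + 0.0901)^(-10) = 0.422023
Bracket: 1 - 0.422023 = 0.577977
PV = $3,700.00 * 0.577977 / 0.0901 = $23,734.89

$23,734.89


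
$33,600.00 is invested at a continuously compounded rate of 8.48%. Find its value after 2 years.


Formula: FV = P * e^(r*t)
Exponent: r*t = 0.0848 * 2 = 0.1696
e^(0.1696) = 1.184831
FV = $33,600.00 * 1.184831 = $39,810.32

$39,810.32


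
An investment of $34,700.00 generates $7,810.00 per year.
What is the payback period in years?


Formula: Payback = investment / annual cash flow
Substituting: Payback = $34,700.00 / $7,810.00
Payback = 4.443 years

4.443 years


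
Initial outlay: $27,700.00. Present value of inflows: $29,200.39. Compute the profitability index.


Formula: PI = PV(cash flows) / initial investment
Substituting: PI = $29,200.39 / $27,700.00
PI = 1.0542

1.0542


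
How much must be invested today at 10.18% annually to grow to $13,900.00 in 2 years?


Formula: PV = FV / (1 + r)^n
Substituting: PV = $13,900.00 / (1 + 0.1018)^2
Discount factor: (1.1018)^2 = 1.213963
PV = $13,900.00 / 1.213963 = $11,450.10

$11,450.10


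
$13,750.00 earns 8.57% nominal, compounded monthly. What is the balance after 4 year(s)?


Formula: FV = P * (1 + r/m)^(m*t)
Period rate: r/m = 0.0857 / 12 = 0.007142
Total periods: m*t = 12 * 4 = 48
Growth factor: (1 + 0.007142)^48 = 1.407172
FV = $13,750.00 * 1.407172 = $19,348.61

$19,348.61


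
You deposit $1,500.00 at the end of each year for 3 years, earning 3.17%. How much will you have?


Formula: FV = PMT * ((1+r)^n - 1) / r
Growth factor: (1 + 0.0317)^3 = 1.098147
Numerator: 1.098147 - 1 = 0.098147
FV = $1,500.00 * 0.098147 / 0.0317 = $4,644.16

$4,644.16


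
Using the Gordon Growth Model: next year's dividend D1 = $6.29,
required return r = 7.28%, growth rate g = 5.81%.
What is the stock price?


Formula: P = D1 / (r - g)
Spread: r - g = 0.0728 - 0.0581 = 0.0147
Substituting: P = $6.29 / 0.0147
P = $427.89

$427.89


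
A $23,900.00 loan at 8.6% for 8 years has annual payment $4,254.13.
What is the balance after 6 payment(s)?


Formula: Balance = PV*(1+r)^k - PMT*((1+r)^k - 1)/r
Growth: (1 + 0.086)^6 = 1.64051
Accumulated factor: ((1+r)^k - 1)/r = 7.447794
Balance = $23,900.00 * 1.64051 - $4,254.13 * 7.447794
Balance = $7,524.31

$7,524.31


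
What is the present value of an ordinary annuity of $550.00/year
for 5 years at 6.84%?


Formula: PV = PMT * (1 - (1+r)^(-n)) / r
Discount factor: (1 + 0.0684)^(-5) = 0.718341
Bracket: 1 - 0.718341 = 0.281659
PV = $550.00 * 0.281659 / 0.0684 = $2,264.80

$2,264.80


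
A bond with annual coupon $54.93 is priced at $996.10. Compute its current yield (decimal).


Formula: Current yield = annual coupon / price
Substituting: CY = $54.93 / $996.10
CY = 0.055145

0.055145


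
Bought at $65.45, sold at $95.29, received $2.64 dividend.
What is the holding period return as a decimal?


Formula: HPR = (P1 - P0 + D) / P0
Gain: $95.29 - $65.45 + $2.64 = $32.48
HPR = $32.48 / $65.45 = 0.4963

0.4963


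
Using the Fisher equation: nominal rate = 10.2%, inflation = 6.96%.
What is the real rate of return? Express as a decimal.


Formula: (1 + r_real) = (1 + r_nom) / (1 + inflation)
Substituting: (1 + r_real) = 1.102 / 1.0696
(1 + r_real) = 1.030292
r_real = 1.030292 - 1 = 0.030292

0.030292


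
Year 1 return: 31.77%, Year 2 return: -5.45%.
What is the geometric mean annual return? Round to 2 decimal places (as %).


Formula: Geometric mean = ((1+r1)*(1+r2))^(1/2) - 1
Product: (1 + 0.3177) * (1 + -0.0545) = 1.3177 * 0.9455 = 1.245885
Square root: 1.245885^0.5 = 1.116192
Geometric mean = 1.116192 - 1 = 0.116192
As percentage: 11.62%

11.62%


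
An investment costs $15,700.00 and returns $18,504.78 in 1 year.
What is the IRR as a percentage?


Formula: IRR = C1/C0 - 1
Substituting: IRR = $18,504.78 / $15,700.00 - 1
Ratio: 1.178648 - 1 = 0.178648
IRR = 17.8648%

17.8648%


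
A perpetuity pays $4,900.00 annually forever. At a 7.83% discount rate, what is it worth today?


Formula: PV = C / r
Substituting: PV = $4,900.00 / 0.0783
PV = $62,579.82

$62,579.82


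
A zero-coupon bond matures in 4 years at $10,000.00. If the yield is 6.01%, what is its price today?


Formula: Price = FV / (1 + r)^n
Substituting: Price = $10,000.00 / (1 + 0.0601)^4
Discount factor: (1.0601)^4 = 1.262953
Price = $10,000.00 / 1.262953 = $7,917.95

$7,917.95


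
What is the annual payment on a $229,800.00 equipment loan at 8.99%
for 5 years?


Formula: PMT = PV * r / (1 - (1+r)^(-n))
Denominator: 1 - (1 + 0.0899)^(-5) = 0.34977
Numerator: $229,800.00 * 0.0899 = 20659.02
PMT = 20659.02 / 0.34977 = $59,064.52

$59,064.52


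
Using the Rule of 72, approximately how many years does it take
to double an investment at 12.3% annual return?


Formula: Years ≈ 72 / r
Substituting: Years ≈ 72 / 12.3
Years ≈ 5.9

5.9 years


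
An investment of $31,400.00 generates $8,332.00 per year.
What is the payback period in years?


Formula: Payback = investment / annual cash flow
Substituting: Payback = $31,400.00 / $8,332.00
Payback = 3.7686 years

3.7686 years


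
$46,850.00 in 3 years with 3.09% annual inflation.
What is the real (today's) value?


Formula: Real value = nominal / (1 + inflation)^years
Price level: (1 + 0.0309)^3 = 1.095594
Real value = $46,850.00 / 1.095594 = $42,762.19

$42,762.19


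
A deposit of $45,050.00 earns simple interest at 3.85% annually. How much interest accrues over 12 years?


Formula: I = P * r * t
Substituting: I = $45,050.00 * 0.0385 * 12
Step: I = $45,050.00 * 0.462
I = $20,813.10

$20,813.10


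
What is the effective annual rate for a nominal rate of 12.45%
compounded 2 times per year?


Formula: EAR = (1 + r/m)^m - 1
Period rate: r/m = 0.1245 / 2 = 0.06225
Compounding: (1 + 0.06225)^2 = 1.128375
EAR = 1.128375 - 1 = 0.128375

0.128375


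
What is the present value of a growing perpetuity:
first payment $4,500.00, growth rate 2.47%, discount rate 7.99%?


Formula: PV = C / (r - g)
Spread: r - g = 0.0799 - 0.0247 = 0.0552
Substituting: PV = $4,500.00 / 0.0552
PV = $81,521.74

$81,521.74


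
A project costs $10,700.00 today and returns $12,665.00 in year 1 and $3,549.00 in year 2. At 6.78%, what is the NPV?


Formula: NPV = C0 + C1/(1+r) + C2/(1+r)^2
Discount C1: $12,665.00 / (1 + 0.0678) = $11,860.84
Discount C2: $3,549.00 / (1 + 0.0678)^2 = $3,112.62
NPV = -$10,700.00 + $11,860.84 + $3,112.62 = $4,273.46

$4,273.46


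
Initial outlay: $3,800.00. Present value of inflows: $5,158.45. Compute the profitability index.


Formula: PI = PV(cash flows) / initial investment
Substituting: PI = $5,158.45 / $3,800.00
PI = 1.3575

1.3575


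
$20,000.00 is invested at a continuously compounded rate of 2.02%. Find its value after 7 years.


Formula: FV = P * e^(r*t)
Exponent: r*t = 0.0202 * 7 = 0.1414
e^(0.1414) = 1.151885
FV = $20,000.00 * 1.151885 = $23,037.71

$23,037.71


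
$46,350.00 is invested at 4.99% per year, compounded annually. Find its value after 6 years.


Formula: FV = P * (1 + r)^n
Substituting: FV = $46,350.00 * (1 + 0.0499)^6
Growth factor: (1.0499)^6 = 1.33933
FV = $46,350.00 * 1.33933 = $62,077.95

$62,077.95


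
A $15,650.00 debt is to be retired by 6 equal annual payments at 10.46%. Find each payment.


Formula: PMT = PV * r / (1 - (1+r)^(-n))
Denominator: 1 - (1 + 0.1046)^(-6) = 0.449484
Numerator: $15,650.00 * 0.1046 = 1636.99
PMT = 1636.99 / 0.449484 = $3,641.93

$3,641.93


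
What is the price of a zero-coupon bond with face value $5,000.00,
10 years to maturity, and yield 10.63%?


Formula: Price = FV / (1 + r)^n
Substituting: Price = $5,000.00 / (1 + 0.1063)^10
Discount factor: (1.1063)^10 = 2.746181
Price = $5,000.00 / 2.746181 = $1,820.71

$1,820.71


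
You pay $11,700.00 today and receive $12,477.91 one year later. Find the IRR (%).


Formula: IRR = C1/C0 - 1
Substituting: IRR = $12,477.91 / $11,700.00 - 1
Ratio: 1.066488 - 1 = 0.066488
IRR = 6.6488%

6.6488%


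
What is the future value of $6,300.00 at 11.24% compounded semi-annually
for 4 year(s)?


Formula: FV = P * (1 + r/m)^(m*t)
Period rate: r/m = 0.1124 / 2 = 0.0562
Total periods: m*t = 2 * 4 = 8
Growth factor: (1 + 0.0562)^8 = 1.548707
FV = $6,300.00 * 1.548707 = $9,756.86

$9,756.86


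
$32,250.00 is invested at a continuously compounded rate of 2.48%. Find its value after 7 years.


Formula: FV = P * e^(r*t)
Exponent: r*t = 0.0248 * 7 = 0.1736
e^(0.1736) = 1.18958
FV = $32,250.00 * 1.18958 = $38,363.94

$38,363.94


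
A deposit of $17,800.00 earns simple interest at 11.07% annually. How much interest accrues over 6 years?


Formula: I = P * r * t
Substituting: I = $17,800.00 * 0.1107 * 6
Step: I = $17,800.00 * 0.6642
I = $11,822.76

$11,822.76


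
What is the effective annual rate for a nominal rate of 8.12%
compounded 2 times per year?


Formula: EAR = (1 + r/m)^m - 1
Period rate: r/m = 0.0812 / 2 = 0.0406
Compounding: (1 + 0.0406)^2 = 1.082848
EAR = 1.082848 - 1 = 0.082848

0.082848


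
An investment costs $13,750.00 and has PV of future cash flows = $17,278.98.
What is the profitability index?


Formula: PI = PV(cash flows) / initial investment
Substituting: PI = $17,278.98 / $13,750.00
PI = 1.2567

1.2567


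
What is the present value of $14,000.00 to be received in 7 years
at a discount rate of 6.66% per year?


Formula: PV = FV / (1 + r)^n
Substituting: PV = $14,000.00 / (1 + 0.0666)^7
Discount factor: (1.0666)^7 = 1.570403
PV = $14,000.00 / 1.570403 = $8,914.91

$8,914.91


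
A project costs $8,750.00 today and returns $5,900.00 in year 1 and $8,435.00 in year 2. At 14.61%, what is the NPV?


Formula: NPV = C0 + C1/(1+r) + C2/(1+r)^2
Discount C1: $5,900.00 / (1 + 0.1461) = $5,147.89
Discount C2: $8,435.00 / (1 + 0.1461)^2 = $6,421.55
NPV = -$8,750.00 + $5,147.89 + $6,421.55 = $2,819.45

$2,819.45


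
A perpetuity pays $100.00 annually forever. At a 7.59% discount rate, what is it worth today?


Formula: PV = C / r
Substituting: PV = $100.00 / 0.0759
PV = $1,317.52

$1,317.52


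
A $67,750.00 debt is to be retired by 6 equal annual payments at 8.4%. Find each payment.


Formula: PMT = PV * r / (1 - (1+r)^(-n))
Denominator: 1 - (1 + 0.084)^(-6) = 0.383654
Numerator: $67,750.00 * 0.084 = 5691.0
PMT = 5691.0 / 0.383654 = $14,833.66

$14,833.66


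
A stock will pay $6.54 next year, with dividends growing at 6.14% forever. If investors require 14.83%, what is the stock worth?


Formula: P = D1 / (r - g)
Spread: r - g = 0.1483 - 0.0614 = 0.0869
Substituting: P = $6.54 / 0.0869
P = $75.26

$75.26


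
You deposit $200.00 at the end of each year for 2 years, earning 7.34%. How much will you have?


Formula: FV = PMT * ((1+r)^n - 1) / r
Growth factor: (1 + 0.0734)^2 = 1.152188
Numerator: 1.152188 - 1 = 0.152188
FV = $200.00 * 0.152188 / 0.0734 = $414.68

$414.68


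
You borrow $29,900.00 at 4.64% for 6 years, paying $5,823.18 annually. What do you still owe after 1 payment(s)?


Formula: Balance = PV*(1+r)^k - PMT*((1+r)^k - 1)/r
Growth: (1 + 0.0464)^1 = 1.0464
Accumulated factor: ((1+r)^k - 1)/r = 1.0
Balance = $29,900.00 * 1.0464 - $5,823.18 * 1.0
Balance = $25,464.18

$25,464.18


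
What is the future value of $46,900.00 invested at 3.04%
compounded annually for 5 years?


Formula: FV = P * (1 + r)^n
Substituting: FV = $46,900.00 * (1 + 0.0304)^5
Growth factor: (1.0304)^5 = 1.161527
FV = $46,900.00 * 1.161527 = $54,475.61

$54,475.61


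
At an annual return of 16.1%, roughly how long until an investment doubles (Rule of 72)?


Formula: Years ≈ 72 / r
Substituting: Years ≈ 72 / 16.1
Years ≈ 4.5

4.5 years


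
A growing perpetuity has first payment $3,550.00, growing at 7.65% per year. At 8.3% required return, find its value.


Formula: PV = C / (r - g)
Spread: r - g = 0.083 - 0.0765 = 0.0065
Substituting: PV = $3,550.00 / 0.0065
PV = $546,153.85

$546,153.85


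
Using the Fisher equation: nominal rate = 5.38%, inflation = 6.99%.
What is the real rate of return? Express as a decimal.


Formula: (1 + r_real) = (1 + r_nom) / (1 + inflation)
Substituting: (1 + r_real) = 1.0538 / 1.0699
(1 + r_real) = 0.984952
r_real = 0.984952 - 1 = -0.015048

-0.015048


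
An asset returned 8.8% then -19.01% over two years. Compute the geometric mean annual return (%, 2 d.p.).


Formula: Geometric mean = ((1+r1)*(1+r2))^(1/2) - 1
Product: (1 + 0.088) * (1 + -0.1901) = 1.088 * 0.8099 = 0.881171
Square root: 0.881171^0.5 = 0.938707
Geometric mean = 0.938707 - 1 = -0.061293
As percentage: -6.13%

-6.13%


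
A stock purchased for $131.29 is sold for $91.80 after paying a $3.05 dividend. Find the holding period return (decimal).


Formula: HPR = (P1 - P0 + D) / P0
Gain: $91.80 - $131.29 + $3.05 = -$36.44
HPR = -$36.44 / $131.29 = -0.2776

-0.2776


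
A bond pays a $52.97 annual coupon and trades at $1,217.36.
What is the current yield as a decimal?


Formula: Current yield = annual coupon / price
Substituting: CY = $52.97 / $1,217.36
CY = 0.043512

0.043512


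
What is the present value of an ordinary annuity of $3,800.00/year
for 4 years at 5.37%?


Formula: PV = PMT * (1 - (1+r)^(-n)) / r
Discount factor: (1 + 0.0537)^(-4) = 0.811208
Bracket: 1 - 0.811208 = 0.188792
PV = $3,800.00 * 0.188792 / 0.0537 = $13,359.60

$13,359.60


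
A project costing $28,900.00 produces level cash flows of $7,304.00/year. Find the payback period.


Formula: Payback = investment / annual cash flow
Substituting: Payback = $28,900.00 / $7,304.00
Payback = 3.9567 years

3.9567 years


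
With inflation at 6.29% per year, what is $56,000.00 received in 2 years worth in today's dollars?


Formula: Real value = nominal / (1 + inflation)^years
Price level: (1 + 0.0629)^2 = 1.129756
Real value = $56,000.00 / 1.129756 = $49,568.21

$49,568.21


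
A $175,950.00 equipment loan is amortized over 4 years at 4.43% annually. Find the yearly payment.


Formula: PMT = PV * r / (1 - (1+r)^(-n))
Denominator: 1 - (1 + 0.0443)^(-4) = 0.159188
Numerator: $175,950.00 * 0.0443 = 7794.585
PMT = 7794.585 / 0.159188 = $48,964.64

$48,964.64


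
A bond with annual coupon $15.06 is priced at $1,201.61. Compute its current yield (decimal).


Formula: Current yield = annual coupon / price
Substituting: CY = $15.06 / $1,201.61
CY = 0.012533

0.012533


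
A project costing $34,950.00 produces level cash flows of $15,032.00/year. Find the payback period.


Formula: Payback = investment / annual cash flow
Substituting: Payback = $34,950.00 / $15,032.00
Payback = 2.325 years

2.325 years


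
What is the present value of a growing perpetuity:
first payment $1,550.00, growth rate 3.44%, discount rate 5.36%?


Formula: PV = C / (r - g)
Spread: r - g = 0.0536 - 0.0344 = 0.0192
Substituting: PV = $1,550.00 / 0.0192
PV = $80,729.17

$80,729.17


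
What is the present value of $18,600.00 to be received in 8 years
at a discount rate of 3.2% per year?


Formula: PV = FV / (1 + r)^n
Substituting: PV = $18,600.00 / (1 + 0.032)^8
Discount factor: (1.032)^8 = 1.286582
PV = $18,600.00 / 1.286582 = $14,456.91

$14,456.91


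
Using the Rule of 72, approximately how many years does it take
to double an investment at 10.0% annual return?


Formula: Years ≈ 72 / r
Substituting: Years ≈ 72 / 10.0
Years ≈ 7.2

7.2 years


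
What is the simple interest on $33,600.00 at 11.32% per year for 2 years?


Formula: I = P * r * t
Substituting: I = $33,600.00 * 0.1132 * 2
Step: I = $33,600.00 * 0.2264
I = $7,607.04

$7,607.04


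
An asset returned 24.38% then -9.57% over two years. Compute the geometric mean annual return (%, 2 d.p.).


Formula: Geometric mean = ((1+r1)*(1+r2))^(1/2) - 1
Product: (1 + 0.2438) * (1 + -0.0957) = 1.2438 * 0.9043 = 1.124768
Square root: 1.124768^0.5 = 1.060551
Geometric mean = 1.060551 - 1 = 0.060551
As percentage: 6.06%

6.06%
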